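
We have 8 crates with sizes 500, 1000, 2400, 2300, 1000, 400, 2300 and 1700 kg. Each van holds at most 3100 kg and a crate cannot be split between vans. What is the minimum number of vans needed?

5

Total = 2400 + 2300 + 2300 + 1700 + 1000 + 1000 + 500 + 400 = 11600 kg.
Lower bound: ⌈11600/3100⌉ = 4 vans.
A packing using 5 vans:
  van 1: 2400 + 500 = 2900
  van 2: 2300 + 400 = 2700
  van 3: 2300 = 2300
  van 4: 1700 + 1000 = 2700
  van 5: 1000 = 1000
No arrangement into 4 vans stays within capacity, so 5 is optimal.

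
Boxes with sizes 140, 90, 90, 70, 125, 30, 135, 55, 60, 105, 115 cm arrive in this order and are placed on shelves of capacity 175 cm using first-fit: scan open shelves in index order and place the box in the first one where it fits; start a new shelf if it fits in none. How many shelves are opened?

7

  140 → shelf 1 (new)  [load 140/175]
  90 → shelf 2 (new)  [load 90/175]
  90 → shelf 3 (new)  [load 90/175]
  70 → shelf 2  [load 160/175]
  125 → shelf 4 (new)  [load 125/175]
  30 → shelf 1  [load 170/175]
  135 → shelf 5 (new)  [load 135/175]
  55 → shelf 3  [load 145/175]
  60 → shelf 6 (new)  [load 60/175]
  105 → shelf 6  [load 165/175]
  115 → shelf 7 (new)  [load 115/175]
7 shelves opened.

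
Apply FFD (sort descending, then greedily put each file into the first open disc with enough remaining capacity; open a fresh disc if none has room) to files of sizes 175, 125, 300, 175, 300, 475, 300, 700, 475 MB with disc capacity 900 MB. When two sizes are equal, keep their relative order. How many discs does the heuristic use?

Sorted descending: 700, 475, 475, 300, 300, 300, 175, 175, 125.
  700 → disc 1 (new)  [load 700/900]
  475 → disc 2 (new)  [load 475/900]
  475 → disc 3 (new)  [load 475/900]
  300 → disc 2  [load 775/900]
  300 → disc 3  [load 775/900]
  300 → disc 4 (new)  [load 300/900]
  175 → disc 1  [load 875/900]
  175 → disc 4  [load 475/900]
  125 → disc 2  [load 900/900]
4 discs opened.

4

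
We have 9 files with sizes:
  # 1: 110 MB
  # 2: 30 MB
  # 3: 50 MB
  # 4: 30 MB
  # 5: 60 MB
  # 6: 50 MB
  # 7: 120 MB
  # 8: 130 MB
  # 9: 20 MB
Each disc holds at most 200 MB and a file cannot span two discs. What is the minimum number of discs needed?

Total = 130 + 120 + 110 + 60 + 50 + 50 + 30 + 30 + 20 = 600 MB.
Lower bound: ⌈600/200⌉ = 3 discs.
A packing using 3 discs:
  disc 1: 130 + 50 + 20 = 200
  disc 2: 120 + 50 + 30 = 200
  disc 3: 110 + 60 + 30 = 200
This matches the lower bound, so 3 is optimal.

3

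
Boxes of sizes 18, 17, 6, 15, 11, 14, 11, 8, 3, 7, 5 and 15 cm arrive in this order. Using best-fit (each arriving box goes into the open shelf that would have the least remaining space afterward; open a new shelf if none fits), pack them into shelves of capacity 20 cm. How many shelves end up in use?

8

  18 → shelf 1 (new)  [load 18/20]
  17 → shelf 2 (new)  [load 17/20]
  6 → shelf 3 (new)  [load 6/20]
  15 → shelf 4 (new)  [load 15/20]
  11 → shelf 3  [load 17/20]
  14 → shelf 5 (new)  [load 14/20]
  11 → shelf 6 (new)  [load 11/20]
  8 → shelf 6  [load 19/20]
  3 → shelf 2  [load 20/20]
  7 → shelf 7 (new)  [load 7/20]
  5 → shelf 4  [load 20/20]
  15 → shelf 8 (new)  [load 15/20]
8 shelves opened.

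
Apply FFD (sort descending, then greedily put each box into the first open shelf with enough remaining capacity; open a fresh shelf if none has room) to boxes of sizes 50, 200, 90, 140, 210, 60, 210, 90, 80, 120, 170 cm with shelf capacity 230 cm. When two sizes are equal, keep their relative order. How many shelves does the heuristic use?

Sorted descending: 210, 210, 200, 170, 140, 120, 90, 90, 80, 60, 50.
  210 → shelf 1 (new)  [load 210/230]
  210 → shelf 2 (new)  [load 210/230]
  200 → shelf 3 (new)  [load 200/230]
  170 → shelf 4 (new)  [load 170/230]
  140 → shelf 5 (new)  [load 140/230]
  120 → shelf 6 (new)  [load 120/230]
  90 → shelf 5  [load 230/230]
  90 → shelf 6  [load 210/230]
  80 → shelf 7 (new)  [load 80/230]
  60 → shelf 4  [load 230/230]
  50 → shelf 7  [load 130/230]
7 shelves opened.

7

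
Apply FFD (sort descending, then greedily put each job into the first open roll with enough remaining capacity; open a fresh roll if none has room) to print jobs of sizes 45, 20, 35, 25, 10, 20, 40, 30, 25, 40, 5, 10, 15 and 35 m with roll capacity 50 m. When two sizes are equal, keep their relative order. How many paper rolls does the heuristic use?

8

Sorted descending: 45, 40, 40, 35, 35, 30, 25, 25, 20, 20, 15, 10, 10, 5.
  45 → roll 1 (new)  [load 45/50]
  40 → roll 2 (new)  [load 40/50]
  40 → roll 3 (new)  [load 40/50]
  35 → roll 4 (new)  [load 35/50]
  35 → roll 5 (new)  [load 35/50]
  30 → roll 6 (new)  [load 30/50]
  25 → roll 7 (new)  [load 25/50]
  25 → roll 7  [load 50/50]
  20 → roll 6  [load 50/50]
  20 → roll 8 (new)  [load 20/50]
  15 → roll 4  [load 50/50]
  10 → roll 2  [load 50/50]
  10 → roll 3  [load 50/50]
  5 → roll 1  [load 50/50]
8 paper rolls opened.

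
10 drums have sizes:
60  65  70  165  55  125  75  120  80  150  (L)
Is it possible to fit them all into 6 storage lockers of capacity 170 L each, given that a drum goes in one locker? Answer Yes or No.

Total = 965 L; ⌈965/170⌉ = 6.
The bound of 6 does not rule out 6, but exhaustive search shows no assignment into 6 storage lockers of capacity 170 L exists — the minimum is 7.

No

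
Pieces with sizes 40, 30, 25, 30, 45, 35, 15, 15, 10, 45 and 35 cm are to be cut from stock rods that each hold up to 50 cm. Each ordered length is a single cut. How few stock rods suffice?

Total = 45 + 45 + 40 + 35 + 35 + 30 + 30 + 25 + 15 + 15 + 10 = 325 cm.
Lower bound: ⌈325/50⌉ = 7 stock rods.
A packing using 8 stock rods:
  stock rod 1: 45 = 45
  stock rod 2: 45 = 45
  stock rod 3: 40 + 10 = 50
  stock rod 4: 35 + 15 = 50
  stock rod 5: 35 + 15 = 50
  stock rod 6: 30 = 30
  stock rod 7: 30 = 30
  stock rod 8: 25 = 25
No arrangement into 7 stock rods stays within capacity, so 8 is optimal.

8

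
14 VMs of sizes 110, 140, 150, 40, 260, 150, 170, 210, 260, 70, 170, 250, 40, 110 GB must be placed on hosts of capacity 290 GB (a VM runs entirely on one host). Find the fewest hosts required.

8

Total = 260 + 260 + 250 + 210 + 170 + 170 + 150 + 150 + 140 + 110 + 110 + 70 + 40 + 40 = 2130 GB.
Lower bound: ⌈2130/290⌉ = 8 hosts.
A packing using 8 hosts:
  host 1: 260 = 260
  host 2: 260 = 260
  host 3: 250 + 40 = 290
  host 4: 210 + 70 = 280
  host 5: 170 + 110 = 280
  host 6: 170 + 110 = 280
  host 7: 150 + 140 = 290
  host 8: 150 + 40 = 190
This matches the lower bound, so 8 is optimal.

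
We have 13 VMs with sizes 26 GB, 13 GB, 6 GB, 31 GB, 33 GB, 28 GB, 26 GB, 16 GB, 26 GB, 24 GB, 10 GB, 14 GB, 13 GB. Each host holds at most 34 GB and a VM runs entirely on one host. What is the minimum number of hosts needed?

Total = 33 + 31 + 28 + 26 + 26 + 26 + 24 + 16 + 14 + 13 + 13 + 10 + 6 = 266 GB.
Lower bound: ⌈266/34⌉ = 8 hosts.
A packing using 9 hosts:
  host 1: 33 = 33
  host 2: 31 = 31
  host 3: 28 + 6 = 34
  host 4: 26 = 26
  host 5: 26 = 26
  host 6: 26 = 26
  host 7: 24 + 10 = 34
  host 8: 16 + 14 = 30
  host 9: 13 + 13 = 26
No arrangement into 8 hosts stays within capacity, so 9 is optimal.

9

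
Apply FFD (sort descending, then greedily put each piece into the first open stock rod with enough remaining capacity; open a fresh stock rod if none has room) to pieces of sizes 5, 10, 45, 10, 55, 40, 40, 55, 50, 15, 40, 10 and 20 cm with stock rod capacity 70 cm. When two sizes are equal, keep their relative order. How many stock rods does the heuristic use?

Sorted descending: 55, 55, 50, 45, 40, 40, 40, 20, 15, 10, 10, 10, 5.
  55 → stock rod 1 (new)  [load 55/70]
  55 → stock rod 2 (new)  [load 55/70]
  50 → stock rod 3 (new)  [load 50/70]
  45 → stock rod 4 (new)  [load 45/70]
  40 → stock rod 5 (new)  [load 40/70]
  40 → stock rod 6 (new)  [load 40/70]
  40 → stock rod 7 (new)  [load 40/70]
  20 → stock rod 3  [load 70/70]
  15 → stock rod 1  [load 70/70]
  10 → stock rod 2  [load 65/70]
  10 → stock rod 4  [load 55/70]
  10 → stock rod 4  [load 65/70]
  5 → stock rod 2  [load 70/70]
7 stock rods opened.

7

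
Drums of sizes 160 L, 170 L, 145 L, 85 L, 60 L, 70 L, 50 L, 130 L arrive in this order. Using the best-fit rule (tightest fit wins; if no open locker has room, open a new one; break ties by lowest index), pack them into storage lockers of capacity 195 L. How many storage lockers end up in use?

  160 → locker 1 (new)  [load 160/195]
  170 → locker 2 (new)  [load 170/195]
  145 → locker 3 (new)  [load 145/195]
  85 → locker 4 (new)  [load 85/195]
  60 → locker 4  [load 145/195]
  70 → locker 5 (new)  [load 70/195]
  50 → locker 3  [load 195/195]
  130 → locker 6 (new)  [load 130/195]
6 storage lockers opened.

6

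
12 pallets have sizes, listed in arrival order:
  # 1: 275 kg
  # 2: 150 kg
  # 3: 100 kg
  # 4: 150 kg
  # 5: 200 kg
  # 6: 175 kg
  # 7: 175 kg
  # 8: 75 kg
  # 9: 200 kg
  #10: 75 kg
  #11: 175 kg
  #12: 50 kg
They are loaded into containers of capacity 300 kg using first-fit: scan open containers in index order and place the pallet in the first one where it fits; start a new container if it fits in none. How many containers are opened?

8

  275 → container 1 (new)  [load 275/300]
  150 → container 2 (new)  [load 150/300]
  100 → container 2  [load 250/300]
  150 → container 3 (new)  [load 150/300]
  200 → container 4 (new)  [load 200/300]
  175 → container 5 (new)  [load 175/300]
  175 → container 6 (new)  [load 175/300]
  75 → container 3  [load 225/300]
  200 → container 7 (new)  [load 200/300]
  75 → container 3  [load 300/300]
  175 → container 8 (new)  [load 175/300]
  50 → container 2  [load 300/300]
8 containers opened.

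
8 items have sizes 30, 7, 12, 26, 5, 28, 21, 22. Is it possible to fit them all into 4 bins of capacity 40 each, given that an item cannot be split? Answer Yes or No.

Total = 151; ⌈151/40⌉ = 4.
5 items each exceed half the capacity and cannot share a bin, forcing at least 5 bins.
At least 5 bins are required, but only 4 are allowed.

No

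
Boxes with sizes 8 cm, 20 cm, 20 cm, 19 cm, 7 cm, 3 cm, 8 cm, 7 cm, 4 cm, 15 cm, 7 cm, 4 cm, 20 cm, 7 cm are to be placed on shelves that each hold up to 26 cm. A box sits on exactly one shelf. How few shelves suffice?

Total = 20 + 20 + 20 + 19 + 15 + 8 + 8 + 7 + 7 + 7 + 7 + 4 + 4 + 3 = 149 cm.
Lower bound: ⌈149/26⌉ = 6 shelves.
A packing using 7 shelves:
  shelf 1: 20 + 4 = 24
  shelf 2: 20 + 4 = 24
  shelf 3: 20 + 3 = 23
  shelf 4: 19 + 7 = 26
  shelf 5: 15 + 8 = 23
  shelf 6: 8 + 7 + 7 = 22
  shelf 7: 7 = 7
No arrangement into 6 shelves stays within capacity, so 7 is optimal.

7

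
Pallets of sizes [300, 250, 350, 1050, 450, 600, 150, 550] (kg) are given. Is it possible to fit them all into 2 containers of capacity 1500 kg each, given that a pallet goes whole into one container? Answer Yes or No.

No

Total = 3700 kg; ⌈3700/1500⌉ = 3.
At least 3 containers are required, but only 2 are allowed.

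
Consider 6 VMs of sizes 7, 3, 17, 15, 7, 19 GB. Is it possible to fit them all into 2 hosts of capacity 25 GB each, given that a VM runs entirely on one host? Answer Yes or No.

No

Total = 68 GB; ⌈68/25⌉ = 3.
At least 3 hosts are required, but only 2 are allowed.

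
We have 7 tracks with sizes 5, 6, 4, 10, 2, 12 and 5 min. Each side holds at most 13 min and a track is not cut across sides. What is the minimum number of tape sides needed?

4

Total = 12 + 10 + 6 + 5 + 5 + 4 + 2 = 44 min.
Lower bound: ⌈44/13⌉ = 4 tape sides.
A packing using 4 tape sides:
  side 1: 12 = 12
  side 2: 10 + 2 = 12
  side 3: 6 + 5 = 11
  side 4: 5 + 4 = 9
This matches the lower bound, so 4 is optimal.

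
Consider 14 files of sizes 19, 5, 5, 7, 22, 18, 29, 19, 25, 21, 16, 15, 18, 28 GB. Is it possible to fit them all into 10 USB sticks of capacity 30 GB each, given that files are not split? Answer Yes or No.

Total = 247 GB; ⌈247/30⌉ = 9.
10 files each exceed half the capacity and cannot share a USB stick, forcing at least 10 USB sticks.
The bound of 10 does not rule out 10, but exhaustive search shows no assignment into 10 USB sticks of capacity 30 GB exists — the minimum is 11.

No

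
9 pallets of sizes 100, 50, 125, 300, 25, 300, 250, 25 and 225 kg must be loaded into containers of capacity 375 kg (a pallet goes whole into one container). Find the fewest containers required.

Total = 300 + 300 + 250 + 225 + 125 + 100 + 50 + 25 + 25 = 1400 kg.
Lower bound: ⌈1400/375⌉ = 4 containers.
A packing using 4 containers:
  container 1: 300 + 50 + 25 = 375
  container 2: 300 + 25 = 325
  container 3: 250 + 125 = 375
  container 4: 225 + 100 = 325
This matches the lower bound, so 4 is optimal.

4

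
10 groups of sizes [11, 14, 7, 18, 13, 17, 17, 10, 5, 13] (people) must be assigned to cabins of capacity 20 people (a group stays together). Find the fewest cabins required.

Total = 18 + 17 + 17 + 14 + 13 + 13 + 11 + 10 + 7 + 5 = 125 people.
Lower bound: ⌈125/20⌉ = 7 cabins.
A packing using 8 cabins:
  cabin 1: 18 = 18
  cabin 2: 17 = 17
  cabin 3: 17 = 17
  cabin 4: 14 + 5 = 19
  cabin 5: 13 + 7 = 20
  cabin 6: 13 = 13
  cabin 7: 11 = 11
  cabin 8: 10 = 10
No arrangement into 7 cabins stays within capacity, so 8 is optimal.

8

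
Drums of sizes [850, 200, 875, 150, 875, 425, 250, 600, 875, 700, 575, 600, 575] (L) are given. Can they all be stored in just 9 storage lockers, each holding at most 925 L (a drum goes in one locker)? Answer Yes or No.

Total = 7550 L; ⌈7550/925⌉ = 9.
The bound of 9 does not rule out 9, but exhaustive search shows no assignment into 9 storage lockers of capacity 925 L exists — the minimum is 10.

No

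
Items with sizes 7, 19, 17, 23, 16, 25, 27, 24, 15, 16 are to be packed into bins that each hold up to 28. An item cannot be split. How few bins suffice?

Total = 27 + 25 + 24 + 23 + 19 + 17 + 16 + 16 + 15 + 7 = 189.
Lower bound: ⌈189/28⌉ = 7 bins.
Also, 9 items each exceed 14, and no two of those can share a bin, so at least 9 bins are needed.
A packing using 9 bins:
  bin 1: 27 = 27
  bin 2: 25 = 25
  bin 3: 24 = 24
  bin 4: 23 = 23
  bin 5: 19 + 7 = 26
  bin 6: 17 = 17
  bin 7: 16 = 16
  bin 8: 16 = 16
  bin 9: 15 = 15
This matches the lower bound, so 9 is optimal.

9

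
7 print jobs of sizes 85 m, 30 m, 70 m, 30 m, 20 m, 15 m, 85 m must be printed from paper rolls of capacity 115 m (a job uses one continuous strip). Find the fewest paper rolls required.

Total = 85 + 85 + 70 + 30 + 30 + 20 + 15 = 335 m.
Lower bound: ⌈335/115⌉ = 3 paper rolls.
A packing using 3 paper rolls:
  roll 1: 85 + 30 = 115
  roll 2: 85 + 30 = 115
  roll 3: 70 + 20 + 15 = 105
This matches the lower bound, so 3 is optimal.

3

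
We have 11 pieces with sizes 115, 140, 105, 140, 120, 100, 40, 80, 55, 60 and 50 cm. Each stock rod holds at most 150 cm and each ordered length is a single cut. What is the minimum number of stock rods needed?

Total = 140 + 140 + 120 + 115 + 105 + 100 + 80 + 60 + 55 + 50 + 40 = 1005 cm.
Lower bound: ⌈1005/150⌉ = 7 stock rods.
A packing using 8 stock rods:
  stock rod 1: 140 = 140
  stock rod 2: 140 = 140
  stock rod 3: 120 = 120
  stock rod 4: 115 = 115
  stock rod 5: 105 + 40 = 145
  stock rod 6: 100 + 50 = 150
  stock rod 7: 80 + 60 = 140
  stock rod 8: 55 = 55
No arrangement into 7 stock rods stays within capacity, so 8 is optimal.

8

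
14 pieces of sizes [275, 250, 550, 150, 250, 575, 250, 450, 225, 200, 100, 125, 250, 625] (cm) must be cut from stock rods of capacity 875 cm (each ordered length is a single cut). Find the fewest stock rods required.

5

Total = 625 + 575 + 550 + 450 + 275 + 250 + 250 + 250 + 250 + 225 + 200 + 150 + 125 + 100 = 4275 cm.
Lower bound: ⌈4275/875⌉ = 5 stock rods.
A packing using 5 stock rods:
  stock rod 1: 625 + 250 = 875
  stock rod 2: 575 + 275 = 850
  stock rod 3: 550 + 250 = 800
  stock rod 4: 450 + 225 + 200 = 875
  stock rod 5: 250 + 250 + 150 + 125 + 100 = 875
This matches the lower bound, so 5 is optimal.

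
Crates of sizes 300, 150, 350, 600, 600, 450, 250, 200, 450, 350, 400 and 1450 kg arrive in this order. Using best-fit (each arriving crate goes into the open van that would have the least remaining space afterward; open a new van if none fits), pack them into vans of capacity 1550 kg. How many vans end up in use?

4

  300 → van 1 (new)  [load 300/1550]
  150 → van 1  [load 450/1550]
  350 → van 1  [load 800/1550]
  600 → van 1  [load 1400/1550]
  600 → van 2 (new)  [load 600/1550]
  450 → van 2  [load 1050/1550]
  250 → van 2  [load 1300/1550]
  200 → van 2  [load 1500/1550]
  450 → van 3 (new)  [load 450/1550]
  350 → van 3  [load 800/1550]
  400 → van 3  [load 1200/1550]
  1450 → van 4 (new)  [load 1450/1550]
4 vans opened.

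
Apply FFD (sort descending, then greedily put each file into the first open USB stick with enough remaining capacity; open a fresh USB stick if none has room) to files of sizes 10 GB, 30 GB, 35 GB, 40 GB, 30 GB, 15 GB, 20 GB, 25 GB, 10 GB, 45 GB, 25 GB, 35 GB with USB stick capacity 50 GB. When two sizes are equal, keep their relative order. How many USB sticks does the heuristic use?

Sorted descending: 45, 40, 35, 35, 30, 30, 25, 25, 20, 15, 10, 10.
  45 → USB stick 1 (new)  [load 45/50]
  40 → USB stick 2 (new)  [load 40/50]
  35 → USB stick 3 (new)  [load 35/50]
  35 → USB stick 4 (new)  [load 35/50]
  30 → USB stick 5 (new)  [load 30/50]
  30 → USB stick 6 (new)  [load 30/50]
  25 → USB stick 7 (new)  [load 25/50]
  25 → USB stick 7  [load 50/50]
  20 → USB stick 5  [load 50/50]
  15 → USB stick 3  [load 50/50]
  10 → USB stick 2  [load 50/50]
  10 → USB stick 4  [load 45/50]
7 USB sticks opened.

7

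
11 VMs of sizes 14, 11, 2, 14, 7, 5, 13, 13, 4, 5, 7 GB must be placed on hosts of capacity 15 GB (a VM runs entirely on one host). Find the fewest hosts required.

Total = 14 + 14 + 13 + 13 + 11 + 7 + 7 + 5 + 5 + 4 + 2 = 95 GB.
Lower bound: ⌈95/15⌉ = 7 hosts.
A packing using 7 hosts:
  host 1: 14 = 14
  host 2: 14 = 14
  host 3: 13 + 2 = 15
  host 4: 13 = 13
  host 5: 11 + 4 = 15
  host 6: 7 + 7 = 14
  host 7: 5 + 5 = 10
This matches the lower bound, so 7 is optimal.

7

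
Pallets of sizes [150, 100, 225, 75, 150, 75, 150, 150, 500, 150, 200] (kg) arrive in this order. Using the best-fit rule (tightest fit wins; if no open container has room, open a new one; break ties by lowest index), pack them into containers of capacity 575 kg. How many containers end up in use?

4

  150 → container 1 (new)  [load 150/575]
  100 → container 1  [load 250/575]
  225 → container 1  [load 475/575]
  75 → container 1  [load 550/575]
  150 → container 2 (new)  [load 150/575]
  75 → container 2  [load 225/575]
  150 → container 2  [load 375/575]
  150 → container 2  [load 525/575]
  500 → container 3 (new)  [load 500/575]
  150 → container 4 (new)  [load 150/575]
  200 → container 4  [load 350/575]
4 containers opened.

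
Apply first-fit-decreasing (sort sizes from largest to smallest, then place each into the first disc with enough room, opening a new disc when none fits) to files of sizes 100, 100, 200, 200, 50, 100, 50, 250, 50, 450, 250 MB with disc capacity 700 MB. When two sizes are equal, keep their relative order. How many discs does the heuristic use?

3

Sorted descending: 450, 250, 250, 200, 200, 100, 100, 100, 50, 50, 50.
  450 → disc 1 (new)  [load 450/700]
  250 → disc 1  [load 700/700]
  250 → disc 2 (new)  [load 250/700]
  200 → disc 2  [load 450/700]
  200 → disc 2  [load 650/700]
  100 → disc 3 (new)  [load 100/700]
  100 → disc 3  [load 200/700]
  100 → disc 3  [load 300/700]
  50 → disc 2  [load 700/700]
  50 → disc 3  [load 350/700]
  50 → disc 3  [load 400/700]
3 discs opened.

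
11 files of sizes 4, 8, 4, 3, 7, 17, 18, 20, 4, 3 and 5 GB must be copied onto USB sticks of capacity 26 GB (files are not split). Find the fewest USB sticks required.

4

Total = 20 + 18 + 17 + 8 + 7 + 5 + 4 + 4 + 4 + 3 + 3 = 93 GB.
Lower bound: ⌈93/26⌉ = 4 USB sticks.
A packing using 4 USB sticks:
  USB stick 1: 20 + 5 = 25
  USB stick 2: 18 + 8 = 26
  USB stick 3: 17 + 7 = 24
  USB stick 4: 4 + 4 + 4 + 3 + 3 = 18
This matches the lower bound, so 4 is optimal.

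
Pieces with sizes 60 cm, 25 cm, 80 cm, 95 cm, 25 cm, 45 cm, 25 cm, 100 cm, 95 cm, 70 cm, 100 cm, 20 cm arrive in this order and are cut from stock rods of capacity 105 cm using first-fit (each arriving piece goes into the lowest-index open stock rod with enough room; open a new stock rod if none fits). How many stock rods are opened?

8

  60 → stock rod 1 (new)  [load 60/105]
  25 → stock rod 1  [load 85/105]
  80 → stock rod 2 (new)  [load 80/105]
  95 → stock rod 3 (new)  [load 95/105]
  25 → stock rod 2  [load 105/105]
  45 → stock rod 4 (new)  [load 45/105]
  25 → stock rod 4  [load 70/105]
  100 → stock rod 5 (new)  [load 100/105]
  95 → stock rod 6 (new)  [load 95/105]
  70 → stock rod 7 (new)  [load 70/105]
  100 → stock rod 8 (new)  [load 100/105]
  20 → stock rod 1  [load 105/105]
8 stock rods opened.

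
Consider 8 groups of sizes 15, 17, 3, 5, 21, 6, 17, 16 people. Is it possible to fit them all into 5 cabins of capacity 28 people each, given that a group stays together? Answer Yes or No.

A valid assignment using 5 cabins:
  cabin 1: 21 + 6 = 27
  cabin 2: 17 + 5 + 3 = 25
  cabin 3: 17 = 17
  cabin 4: 16 = 16
  cabin 5: 15 = 15
Every load is within 28 people, so 5 cabins suffice.

Yes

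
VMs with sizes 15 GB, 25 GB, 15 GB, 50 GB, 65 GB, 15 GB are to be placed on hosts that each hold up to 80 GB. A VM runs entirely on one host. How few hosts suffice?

Total = 65 + 50 + 25 + 15 + 15 + 15 = 185 GB.
Lower bound: ⌈185/80⌉ = 3 hosts.
A packing using 3 hosts:
  host 1: 65 + 15 = 80
  host 2: 50 + 25 = 75
  host 3: 15 + 15 = 30
This matches the lower bound, so 3 is optimal.

3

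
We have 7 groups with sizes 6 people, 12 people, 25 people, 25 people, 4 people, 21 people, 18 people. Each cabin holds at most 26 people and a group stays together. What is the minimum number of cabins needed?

5

Total = 25 + 25 + 21 + 18 + 12 + 6 + 4 = 111 people.
Lower bound: ⌈111/26⌉ = 5 cabins.
A packing using 5 cabins:
  cabin 1: 25 = 25
  cabin 2: 25 = 25
  cabin 3: 21 + 4 = 25
  cabin 4: 18 + 6 = 24
  cabin 5: 12 = 12
This matches the lower bound, so 5 is optimal.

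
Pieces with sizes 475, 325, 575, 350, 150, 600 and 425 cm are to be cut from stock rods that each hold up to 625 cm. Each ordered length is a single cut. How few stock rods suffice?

Total = 600 + 575 + 475 + 425 + 350 + 325 + 150 = 2900 cm.
Lower bound: ⌈2900/625⌉ = 5 stock rods.
Also, 6 pieces each exceed 625/2 cm, and no two of those can share a stock rod, so at least 6 stock rods are needed.
A packing using 6 stock rods:
  stock rod 1: 600 = 600
  stock rod 2: 575 = 575
  stock rod 3: 475 + 150 = 625
  stock rod 4: 425 = 425
  stock rod 5: 350 = 350
  stock rod 6: 325 = 325
This matches the lower bound, so 6 is optimal.

6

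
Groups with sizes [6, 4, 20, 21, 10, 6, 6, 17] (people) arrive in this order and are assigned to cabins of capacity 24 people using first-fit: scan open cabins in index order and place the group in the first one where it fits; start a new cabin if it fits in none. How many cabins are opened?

  6 → cabin 1 (new)  [load 6/24]
  4 → cabin 1  [load 10/24]
  20 → cabin 2 (new)  [load 20/24]
  21 → cabin 3 (new)  [load 21/24]
  10 → cabin 1  [load 20/24]
  6 → cabin 4 (new)  [load 6/24]
  6 → cabin 4  [load 12/24]
  17 → cabin 5 (new)  [load 17/24]
5 cabins opened.

5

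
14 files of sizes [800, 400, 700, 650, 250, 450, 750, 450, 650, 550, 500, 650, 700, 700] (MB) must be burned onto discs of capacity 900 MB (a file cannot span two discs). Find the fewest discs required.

Total = 800 + 750 + 700 + 700 + 700 + 650 + 650 + 650 + 550 + 500 + 450 + 450 + 400 + 250 = 8200 MB.
Lower bound: ⌈8200/900⌉ = 10 discs.
A packing using 11 discs:
  disc 1: 800 = 800
  disc 2: 750 = 750
  disc 3: 700 = 700
  disc 4: 700 = 700
  disc 5: 700 = 700
  disc 6: 650 + 250 = 900
  disc 7: 650 = 650
  disc 8: 650 = 650
  disc 9: 550 = 550
  disc 10: 500 + 400 = 900
  disc 11: 450 + 450 = 900
No arrangement into 10 discs stays within capacity, so 11 is optimal.

11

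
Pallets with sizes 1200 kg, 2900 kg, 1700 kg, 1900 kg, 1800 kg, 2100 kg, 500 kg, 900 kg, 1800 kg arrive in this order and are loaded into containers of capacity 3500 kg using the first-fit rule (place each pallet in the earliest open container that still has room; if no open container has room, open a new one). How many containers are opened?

  1200 → container 1 (new)  [load 1200/3500]
  2900 → container 2 (new)  [load 2900/3500]
  1700 → container 1  [load 2900/3500]
  1900 → container 3 (new)  [load 1900/3500]
  1800 → container 4 (new)  [load 1800/3500]
  2100 → container 5 (new)  [load 2100/3500]
  500 → container 1  [load 3400/3500]
  900 → container 3  [load 2800/3500]
  1800 → container 6 (new)  [load 1800/3500]
6 containers opened.

6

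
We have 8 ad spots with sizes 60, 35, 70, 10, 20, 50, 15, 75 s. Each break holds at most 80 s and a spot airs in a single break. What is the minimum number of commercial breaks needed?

Total = 75 + 70 + 60 + 50 + 35 + 20 + 15 + 10 = 335 s.
Lower bound: ⌈335/80⌉ = 5 commercial breaks.
A packing using 5 commercial breaks:
  break 1: 75 = 75
  break 2: 70 + 10 = 80
  break 3: 60 + 20 = 80
  break 4: 50 + 15 = 65
  break 5: 35 = 35
This matches the lower bound, so 5 is optimal.

5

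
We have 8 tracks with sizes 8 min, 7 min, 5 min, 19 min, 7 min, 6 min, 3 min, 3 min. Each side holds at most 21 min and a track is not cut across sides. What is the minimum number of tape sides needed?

3

Total = 19 + 8 + 7 + 7 + 6 + 5 + 3 + 3 = 58 min.
Lower bound: ⌈58/21⌉ = 3 tape sides.
A packing using 3 tape sides:
  side 1: 19 = 19
  side 2: 8 + 7 + 6 = 21
  side 3: 7 + 5 + 3 + 3 = 18
This matches the lower bound, so 3 is optimal.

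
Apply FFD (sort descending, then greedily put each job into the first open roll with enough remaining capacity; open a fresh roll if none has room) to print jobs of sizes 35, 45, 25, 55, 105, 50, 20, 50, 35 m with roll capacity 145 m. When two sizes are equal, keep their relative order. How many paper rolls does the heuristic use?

3

Sorted descending: 105, 55, 50, 50, 45, 35, 35, 25, 20.
  105 → roll 1 (new)  [load 105/145]
  55 → roll 2 (new)  [load 55/145]
  50 → roll 2  [load 105/145]
  50 → roll 3 (new)  [load 50/145]
  45 → roll 3  [load 95/145]
  35 → roll 1  [load 140/145]
  35 → roll 2  [load 140/145]
  25 → roll 3  [load 120/145]
  20 → roll 3  [load 140/145]
3 paper rolls opened.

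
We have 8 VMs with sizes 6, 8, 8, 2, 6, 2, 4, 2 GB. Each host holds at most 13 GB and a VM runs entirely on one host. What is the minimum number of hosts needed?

4

Total = 8 + 8 + 6 + 6 + 4 + 2 + 2 + 2 = 38 GB.
Lower bound: ⌈38/13⌉ = 3 hosts.
A packing using 4 hosts:
  host 1: 8 + 4 = 12
  host 2: 8 + 2 + 2 = 12
  host 3: 6 + 6 = 12
  host 4: 2 = 2
No arrangement into 3 hosts stays within capacity, so 4 is optimal.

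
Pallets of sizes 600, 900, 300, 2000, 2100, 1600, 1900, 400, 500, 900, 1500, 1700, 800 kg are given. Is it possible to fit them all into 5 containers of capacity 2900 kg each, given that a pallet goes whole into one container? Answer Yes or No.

No

Total = 15200 kg; ⌈15200/2900⌉ = 6.
At least 6 containers are required, but only 5 are allowed.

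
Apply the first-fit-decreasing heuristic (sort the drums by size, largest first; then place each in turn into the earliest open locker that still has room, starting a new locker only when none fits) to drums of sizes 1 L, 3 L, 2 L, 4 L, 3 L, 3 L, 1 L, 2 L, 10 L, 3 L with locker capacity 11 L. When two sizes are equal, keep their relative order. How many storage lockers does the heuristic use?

3

Sorted descending: 10, 4, 3, 3, 3, 3, 2, 2, 1, 1.
  10 → locker 1 (new)  [load 10/11]
  4 → locker 2 (new)  [load 4/11]
  3 → locker 2  [load 7/11]
  3 → locker 2  [load 10/11]
  3 → locker 3 (new)  [load 3/11]
  3 → locker 3  [load 6/11]
  2 → locker 3  [load 8/11]
  2 → locker 3  [load 10/11]
  1 → locker 1  [load 11/11]
  1 → locker 2  [load 11/11]
3 storage lockers opened.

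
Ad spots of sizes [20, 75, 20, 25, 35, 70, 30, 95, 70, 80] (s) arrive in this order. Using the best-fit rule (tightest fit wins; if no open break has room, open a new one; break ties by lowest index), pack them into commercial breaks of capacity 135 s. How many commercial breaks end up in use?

5

  20 → break 1 (new)  [load 20/135]
  75 → break 1  [load 95/135]
  20 → break 1  [load 115/135]
  25 → break 2 (new)  [load 25/135]
  35 → break 2  [load 60/135]
  70 → break 2  [load 130/135]
  30 → break 3 (new)  [load 30/135]
  95 → break 3  [load 125/135]
  70 → break 4 (new)  [load 70/135]
  80 → break 5 (new)  [load 80/135]
5 commercial breaks opened.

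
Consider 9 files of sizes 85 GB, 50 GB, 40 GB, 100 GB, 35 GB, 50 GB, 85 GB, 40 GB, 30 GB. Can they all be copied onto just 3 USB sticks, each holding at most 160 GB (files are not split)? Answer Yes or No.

Total = 515 GB; ⌈515/160⌉ = 4.
At least 4 USB sticks are required, but only 3 are allowed.

No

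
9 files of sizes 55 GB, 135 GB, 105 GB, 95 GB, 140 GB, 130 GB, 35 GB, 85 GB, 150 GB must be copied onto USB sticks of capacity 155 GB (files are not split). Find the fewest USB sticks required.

Total = 150 + 140 + 135 + 130 + 105 + 95 + 85 + 55 + 35 = 930 GB.
Lower bound: ⌈930/155⌉ = 6 USB sticks.
Also, 7 files each exceed 155/2 GB, and no two of those can share a USB stick, so at least 7 USB sticks are needed.
A packing using 7 USB sticks:
  USB stick 1: 150 = 150
  USB stick 2: 140 = 140
  USB stick 3: 135 = 135
  USB stick 4: 130 = 130
  USB stick 5: 105 + 35 = 140
  USB stick 6: 95 + 55 = 150
  USB stick 7: 85 = 85
This matches the lower bound, so 7 is optimal.

7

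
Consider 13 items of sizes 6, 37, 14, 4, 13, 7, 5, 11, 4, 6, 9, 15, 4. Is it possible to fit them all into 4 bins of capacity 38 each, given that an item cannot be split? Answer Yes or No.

Yes

A valid assignment using 4 bins:
  bin 1: 37 = 37
  bin 2: 15 + 14 + 9 = 38
  bin 3: 13 + 11 + 7 + 6 = 37
  bin 4: 6 + 5 + 4 + 4 + 4 = 23
Every load is within 38, so 4 bins suffice.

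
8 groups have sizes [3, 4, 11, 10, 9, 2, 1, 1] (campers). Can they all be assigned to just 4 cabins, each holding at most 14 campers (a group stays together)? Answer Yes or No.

A valid assignment using 3 cabins:
  cabin 1: 11 + 3 = 14
  cabin 2: 10 + 4 = 14
  cabin 3: 9 + 2 + 1 + 1 = 13
That uses only 3 ≤ 4, so 4 cabins are enough.

Yes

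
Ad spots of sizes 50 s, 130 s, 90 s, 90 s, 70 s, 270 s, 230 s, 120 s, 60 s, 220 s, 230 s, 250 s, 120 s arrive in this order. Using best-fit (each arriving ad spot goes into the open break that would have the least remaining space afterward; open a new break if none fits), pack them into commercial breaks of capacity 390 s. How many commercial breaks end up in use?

  50 → break 1 (new)  [load 50/390]
  130 → break 1  [load 180/390]
  90 → break 1  [load 270/390]
  90 → break 1  [load 360/390]
  70 → break 2 (new)  [load 70/390]
  270 → break 2  [load 340/390]
  230 → break 3 (new)  [load 230/390]
  120 → break 3  [load 350/390]
  60 → break 4 (new)  [load 60/390]
  220 → break 4  [load 280/390]
  230 → break 5 (new)  [load 230/390]
  250 → break 6 (new)  [load 250/390]
  120 → break 6  [load 370/390]
6 commercial breaks opened.

6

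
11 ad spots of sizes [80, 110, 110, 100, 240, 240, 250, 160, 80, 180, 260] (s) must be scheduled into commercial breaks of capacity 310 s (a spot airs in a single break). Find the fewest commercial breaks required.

7

Total = 260 + 250 + 240 + 240 + 180 + 160 + 110 + 110 + 100 + 80 + 80 = 1810 s.
Lower bound: ⌈1810/310⌉ = 6 commercial breaks.
A packing using 7 commercial breaks:
  break 1: 260 = 260
  break 2: 250 = 250
  break 3: 240 = 240
  break 4: 240 = 240
  break 5: 180 + 110 = 290
  break 6: 160 + 110 = 270
  break 7: 100 + 80 + 80 = 260
No arrangement into 6 commercial breaks stays within capacity, so 7 is optimal.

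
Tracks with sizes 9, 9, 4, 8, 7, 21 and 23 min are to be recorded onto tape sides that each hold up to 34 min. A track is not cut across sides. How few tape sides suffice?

3

Total = 23 + 21 + 9 + 9 + 8 + 7 + 4 = 81 min.
Lower bound: ⌈81/34⌉ = 3 tape sides.
A packing using 3 tape sides:
  side 1: 23 + 9 = 32
  side 2: 21 + 9 + 4 = 34
  side 3: 8 + 7 = 15
This matches the lower bound, so 3 is optimal.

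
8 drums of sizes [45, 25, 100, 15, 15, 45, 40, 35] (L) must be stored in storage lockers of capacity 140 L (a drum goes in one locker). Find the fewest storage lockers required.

3

Total = 100 + 45 + 45 + 40 + 35 + 25 + 15 + 15 = 320 L.
Lower bound: ⌈320/140⌉ = 3 storage lockers.
A packing using 3 storage lockers:
  locker 1: 100 + 40 = 140
  locker 2: 45 + 45 + 35 + 15 = 140
  locker 3: 25 + 15 = 40
This matches the lower bound, so 3 is optimal.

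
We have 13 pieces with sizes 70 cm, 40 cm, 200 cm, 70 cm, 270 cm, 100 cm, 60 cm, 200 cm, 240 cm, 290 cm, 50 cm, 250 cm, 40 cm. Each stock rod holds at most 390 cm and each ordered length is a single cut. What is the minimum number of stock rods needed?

Total = 290 + 270 + 250 + 240 + 200 + 200 + 100 + 70 + 70 + 60 + 50 + 40 + 40 = 1880 cm.
Lower bound: ⌈1880/390⌉ = 5 stock rods.
Also, 6 pieces each exceed 195 cm, and no two of those can share a stock rod, so at least 6 stock rods are needed.
A packing using 6 stock rods:
  stock rod 1: 290 + 100 = 390
  stock rod 2: 270 + 70 + 50 = 390
  stock rod 3: 250 + 70 + 60 = 380
  stock rod 4: 240 + 40 + 40 = 320
  stock rod 5: 200 = 200
  stock rod 6: 200 = 200
This matches the lower bound, so 6 is optimal.

6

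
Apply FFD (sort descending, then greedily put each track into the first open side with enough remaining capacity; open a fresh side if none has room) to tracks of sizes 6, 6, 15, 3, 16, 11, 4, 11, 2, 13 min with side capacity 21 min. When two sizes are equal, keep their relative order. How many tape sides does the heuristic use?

Sorted descending: 16, 15, 13, 11, 11, 6, 6, 4, 3, 2.
  16 → side 1 (new)  [load 16/21]
  15 → side 2 (new)  [load 15/21]
  13 → side 3 (new)  [load 13/21]
  11 → side 4 (new)  [load 11/21]
  11 → side 5 (new)  [load 11/21]
  6 → side 2  [load 21/21]
  6 → side 3  [load 19/21]
  4 → side 1  [load 20/21]
  3 → side 4  [load 14/21]
  2 → side 3  [load 21/21]
5 tape sides opened.

5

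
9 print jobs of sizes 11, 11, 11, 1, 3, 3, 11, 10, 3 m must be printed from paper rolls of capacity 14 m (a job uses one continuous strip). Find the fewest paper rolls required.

Total = 11 + 11 + 11 + 11 + 10 + 3 + 3 + 3 + 1 = 64 m.
Lower bound: ⌈64/14⌉ = 5 paper rolls.
A packing using 5 paper rolls:
  roll 1: 11 + 3 = 14
  roll 2: 11 + 3 = 14
  roll 3: 11 + 3 = 14
  roll 4: 11 + 1 = 12
  roll 5: 10 = 10
This matches the lower bound, so 5 is optimal.

5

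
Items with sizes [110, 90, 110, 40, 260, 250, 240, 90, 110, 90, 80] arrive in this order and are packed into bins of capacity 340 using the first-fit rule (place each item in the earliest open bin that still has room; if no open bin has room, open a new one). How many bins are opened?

  110 → bin 1 (new)  [load 110/340]
  90 → bin 1  [load 200/340]
  110 → bin 1  [load 310/340]
  40 → bin 2 (new)  [load 40/340]
  260 → bin 2  [load 300/340]
  250 → bin 3 (new)  [load 250/340]
  240 → bin 4 (new)  [load 240/340]
  90 → bin 3  [load 340/340]
  110 → bin 5 (new)  [load 110/340]
  90 → bin 4  [load 330/340]
  80 → bin 5  [load 190/340]
5 bins opened.

5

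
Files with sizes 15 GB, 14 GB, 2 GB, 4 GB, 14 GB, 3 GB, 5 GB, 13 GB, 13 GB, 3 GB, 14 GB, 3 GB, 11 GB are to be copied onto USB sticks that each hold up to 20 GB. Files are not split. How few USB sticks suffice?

Total = 15 + 14 + 14 + 14 + 13 + 13 + 11 + 5 + 4 + 3 + 3 + 3 + 2 = 114 GB.
Lower bound: ⌈114/20⌉ = 6 USB sticks.
Also, 7 files each exceed 10 GB, and no two of those can share a USB stick, so at least 7 USB sticks are needed.
A packing using 7 USB sticks:
  USB stick 1: 15 + 5 = 20
  USB stick 2: 14 + 4 + 2 = 20
  USB stick 3: 14 + 3 + 3 = 20
  USB stick 4: 14 + 3 = 17
  USB stick 5: 13 = 13
  USB stick 6: 13 = 13
  USB stick 7: 11 = 11
This matches the lower bound, so 7 is optimal.

7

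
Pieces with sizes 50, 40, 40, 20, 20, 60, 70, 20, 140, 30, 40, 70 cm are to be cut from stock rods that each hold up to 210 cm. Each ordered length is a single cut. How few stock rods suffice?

Total = 140 + 70 + 70 + 60 + 50 + 40 + 40 + 40 + 30 + 20 + 20 + 20 = 600 cm.
Lower bound: ⌈600/210⌉ = 3 stock rods.
A packing using 3 stock rods:
  stock rod 1: 140 + 70 = 210
  stock rod 2: 70 + 60 + 50 + 30 = 210
  stock rod 3: 40 + 40 + 40 + 20 + 20 + 20 = 180
This matches the lower bound, so 3 is optimal.

3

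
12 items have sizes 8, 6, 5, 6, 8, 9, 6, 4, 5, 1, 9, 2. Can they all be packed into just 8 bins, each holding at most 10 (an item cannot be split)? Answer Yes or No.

A valid assignment using 8 bins:
  bin 1: 9 + 1 = 10
  bin 2: 9 = 9
  bin 3: 8 + 2 = 10
  bin 4: 8 = 8
  bin 5: 6 + 4 = 10
  bin 6: 6 = 6
  bin 7: 6 = 6
  bin 8: 5 + 5 = 10
Every load is within 10, so 8 bins suffice.

Yes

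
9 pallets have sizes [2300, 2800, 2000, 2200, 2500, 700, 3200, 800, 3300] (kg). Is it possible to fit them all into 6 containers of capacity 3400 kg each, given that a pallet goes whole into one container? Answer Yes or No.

Total = 19800 kg; ⌈19800/3400⌉ = 6.
7 pallets each exceed half the capacity and cannot share a container, forcing at least 7 containers.
At least 7 containers are required, but only 6 are allowed.

No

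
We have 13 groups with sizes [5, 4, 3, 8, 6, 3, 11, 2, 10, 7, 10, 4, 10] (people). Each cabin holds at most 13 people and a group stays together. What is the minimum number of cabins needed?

Total = 11 + 10 + 10 + 10 + 8 + 7 + 6 + 5 + 4 + 4 + 3 + 3 + 2 = 83 people.
Lower bound: ⌈83/13⌉ = 7 cabins.
A packing using 7 cabins:
  cabin 1: 11 + 2 = 13
  cabin 2: 10 + 3 = 13
  cabin 3: 10 + 3 = 13
  cabin 4: 10 = 10
  cabin 5: 8 + 5 = 13
  cabin 6: 7 + 6 = 13
  cabin 7: 4 + 4 = 8
This matches the lower bound, so 7 is optimal.

7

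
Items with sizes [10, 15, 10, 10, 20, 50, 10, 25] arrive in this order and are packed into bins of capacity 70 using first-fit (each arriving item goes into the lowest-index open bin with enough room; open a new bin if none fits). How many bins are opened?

  10 → bin 1 (new)  [load 10/70]
  15 → bin 1  [load 25/70]
  10 → bin 1  [load 35/70]
  10 → bin 1  [load 45/70]
  20 → bin 1  [load 65/70]
  50 → bin 2 (new)  [load 50/70]
  10 → bin 2  [load 60/70]
  25 → bin 3 (new)  [load 25/70]
3 bins opened.

3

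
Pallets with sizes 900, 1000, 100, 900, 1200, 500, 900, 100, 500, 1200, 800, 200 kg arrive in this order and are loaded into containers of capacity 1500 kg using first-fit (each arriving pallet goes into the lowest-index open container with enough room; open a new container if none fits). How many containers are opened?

  900 → container 1 (new)  [load 900/1500]
  1000 → container 2 (new)  [load 1000/1500]
  100 → container 1  [load 1000/1500]
  900 → container 3 (new)  [load 900/1500]
  1200 → container 4 (new)  [load 1200/1500]
  500 → container 1  [load 1500/1500]
  900 → container 5 (new)  [load 900/1500]
  100 → container 2  [load 1100/1500]
  500 → container 3  [load 1400/1500]
  1200 → container 6 (new)  [load 1200/1500]
  800 → container 7 (new)  [load 800/1500]
  200 → container 2  [load 1300/1500]
7 containers opened.

7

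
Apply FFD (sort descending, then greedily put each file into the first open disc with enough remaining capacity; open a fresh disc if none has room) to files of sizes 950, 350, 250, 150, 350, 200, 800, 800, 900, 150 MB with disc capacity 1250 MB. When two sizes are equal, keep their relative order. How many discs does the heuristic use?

5

Sorted descending: 950, 900, 800, 800, 350, 350, 250, 200, 150, 150.
  950 → disc 1 (new)  [load 950/1250]
  900 → disc 2 (new)  [load 900/1250]
  800 → disc 3 (new)  [load 800/1250]
  800 → disc 4 (new)  [load 800/1250]
  350 → disc 2  [load 1250/1250]
  350 → disc 3  [load 1150/1250]
  250 → disc 1  [load 1200/1250]
  200 → disc 4  [load 1000/1250]
  150 → disc 4  [load 1150/1250]
  150 → disc 5 (new)  [load 150/1250]
5 discs opened.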